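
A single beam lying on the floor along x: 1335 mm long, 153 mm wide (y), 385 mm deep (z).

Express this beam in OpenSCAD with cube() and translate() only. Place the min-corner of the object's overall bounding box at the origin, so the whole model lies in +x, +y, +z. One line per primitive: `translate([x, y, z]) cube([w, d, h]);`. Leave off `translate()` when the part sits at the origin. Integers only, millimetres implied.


cube([1335, 153, 385]);


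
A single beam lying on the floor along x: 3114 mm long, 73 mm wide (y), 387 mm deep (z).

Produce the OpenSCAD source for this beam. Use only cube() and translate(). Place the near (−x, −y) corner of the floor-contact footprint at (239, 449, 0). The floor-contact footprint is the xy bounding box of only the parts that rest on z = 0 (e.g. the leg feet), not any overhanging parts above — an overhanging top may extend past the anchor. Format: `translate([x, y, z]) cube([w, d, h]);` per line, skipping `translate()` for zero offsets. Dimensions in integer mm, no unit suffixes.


translate([239, 449, 0]) cube([3114, 73, 387]);


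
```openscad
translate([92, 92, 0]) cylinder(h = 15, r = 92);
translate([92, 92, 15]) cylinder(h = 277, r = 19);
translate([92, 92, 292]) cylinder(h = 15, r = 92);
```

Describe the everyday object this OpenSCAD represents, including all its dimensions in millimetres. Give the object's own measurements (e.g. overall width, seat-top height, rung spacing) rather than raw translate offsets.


A spool: two coaxial disc flanges of radius 92 mm and thickness 15 mm, joined by a core cylinder of radius 19 mm and height 277 mm. The lower flange rests on z = 0 and the three cylinders share a vertical axis.


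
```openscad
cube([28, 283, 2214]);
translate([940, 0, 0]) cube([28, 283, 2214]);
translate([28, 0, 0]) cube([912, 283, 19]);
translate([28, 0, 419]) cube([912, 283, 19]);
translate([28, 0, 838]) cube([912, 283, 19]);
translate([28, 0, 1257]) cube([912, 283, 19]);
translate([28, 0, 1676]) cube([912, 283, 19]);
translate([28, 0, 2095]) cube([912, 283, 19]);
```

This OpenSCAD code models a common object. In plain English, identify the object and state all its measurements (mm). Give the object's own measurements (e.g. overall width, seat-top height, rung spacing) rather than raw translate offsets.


An open bookshelf. Two side panels, each 28 mm thick, 283 mm deep and 2214 mm tall, stand 968 mm apart (outside-to-outside). Between them sit 6 shelves, each 19 mm thick and 283 mm deep, spanning the full gap between the sides. The bottom shelf rests on the floor (its underside at z = 0) and the clear gap between one shelf's top and the next shelf's underside is 400 mm.


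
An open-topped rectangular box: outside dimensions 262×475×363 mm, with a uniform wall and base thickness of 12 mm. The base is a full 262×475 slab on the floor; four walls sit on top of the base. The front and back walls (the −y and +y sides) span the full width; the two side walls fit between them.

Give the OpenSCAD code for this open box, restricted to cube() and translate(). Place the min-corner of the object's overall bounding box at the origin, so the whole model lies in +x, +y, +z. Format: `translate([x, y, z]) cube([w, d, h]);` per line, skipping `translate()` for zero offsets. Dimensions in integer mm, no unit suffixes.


cube([262, 475, 12]);
translate([0, 0, 12]) cube([262, 12, 351]);
translate([0, 463, 12]) cube([262, 12, 351]);
translate([0, 12, 12]) cube([12, 451, 351]);
translate([250, 12, 12]) cube([12, 451, 351]);


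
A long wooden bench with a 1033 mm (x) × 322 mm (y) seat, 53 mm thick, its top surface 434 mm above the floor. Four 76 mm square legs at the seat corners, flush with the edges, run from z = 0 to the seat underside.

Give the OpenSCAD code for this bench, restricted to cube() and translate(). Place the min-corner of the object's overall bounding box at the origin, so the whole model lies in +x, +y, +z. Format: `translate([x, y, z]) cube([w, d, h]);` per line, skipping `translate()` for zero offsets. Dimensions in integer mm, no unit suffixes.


// leg_h = 434 − 53 = 381
translate([0, 0, 381]) cube([1033, 322, 53]);
cube([76, 76, 381]);
translate([0, 246, 0]) cube([76, 76, 381]);
translate([957, 0, 0]) cube([76, 76, 381]);
translate([957, 246, 0]) cube([76, 76, 381]);


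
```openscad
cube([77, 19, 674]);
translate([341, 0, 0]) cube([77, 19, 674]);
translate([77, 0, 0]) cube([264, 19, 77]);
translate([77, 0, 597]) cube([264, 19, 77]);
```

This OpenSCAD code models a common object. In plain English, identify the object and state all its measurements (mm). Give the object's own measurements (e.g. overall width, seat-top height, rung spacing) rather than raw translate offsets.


A rectangular picture frame lying in the x–z plane (depth along y). The opening is 264 mm wide (x) by 520 mm tall (z), surrounded by a border 77 mm wide on all four sides. The frame is 19 mm deep and is made of two full-height vertical stiles with two horizontal rails fitted between them.


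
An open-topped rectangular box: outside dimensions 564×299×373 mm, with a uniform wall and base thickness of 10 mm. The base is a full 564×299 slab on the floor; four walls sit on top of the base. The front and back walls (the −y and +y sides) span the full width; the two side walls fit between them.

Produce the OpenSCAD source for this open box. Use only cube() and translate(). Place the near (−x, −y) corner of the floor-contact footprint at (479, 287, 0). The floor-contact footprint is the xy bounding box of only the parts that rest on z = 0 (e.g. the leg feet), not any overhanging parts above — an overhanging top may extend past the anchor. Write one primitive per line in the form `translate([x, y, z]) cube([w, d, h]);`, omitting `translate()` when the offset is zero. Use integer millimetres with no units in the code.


translate([479, 287, 0]) cube([564, 299, 10]);
translate([479, 287, 10]) cube([564, 10, 363]);
translate([479, 576, 10]) cube([564, 10, 363]);
translate([479, 297, 10]) cube([10, 279, 363]);
translate([1033, 297, 10]) cube([10, 279, 363]);


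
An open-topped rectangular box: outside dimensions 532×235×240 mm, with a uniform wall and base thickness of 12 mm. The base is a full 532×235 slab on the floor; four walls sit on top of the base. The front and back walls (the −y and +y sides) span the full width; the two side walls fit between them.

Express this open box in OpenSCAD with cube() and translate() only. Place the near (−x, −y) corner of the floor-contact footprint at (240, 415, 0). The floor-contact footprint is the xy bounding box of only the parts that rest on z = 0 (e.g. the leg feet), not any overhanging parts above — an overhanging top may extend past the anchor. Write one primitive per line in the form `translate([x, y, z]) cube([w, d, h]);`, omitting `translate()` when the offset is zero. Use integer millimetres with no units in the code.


translate([240, 415, 0]) cube([532, 235, 12]);
translate([240, 415, 12]) cube([532, 12, 228]);
translate([240, 638, 12]) cube([532, 12, 228]);
translate([240, 427, 12]) cube([12, 211, 228]);
translate([760, 427, 12]) cube([12, 211, 228]);


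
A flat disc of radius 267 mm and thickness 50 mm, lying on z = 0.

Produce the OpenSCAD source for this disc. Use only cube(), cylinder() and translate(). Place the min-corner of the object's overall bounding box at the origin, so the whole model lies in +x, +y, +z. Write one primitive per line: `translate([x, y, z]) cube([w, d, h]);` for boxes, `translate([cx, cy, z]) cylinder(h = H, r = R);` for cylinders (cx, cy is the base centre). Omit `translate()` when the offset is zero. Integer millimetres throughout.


translate([267, 267, 0]) cylinder(h = 50, r = 267);


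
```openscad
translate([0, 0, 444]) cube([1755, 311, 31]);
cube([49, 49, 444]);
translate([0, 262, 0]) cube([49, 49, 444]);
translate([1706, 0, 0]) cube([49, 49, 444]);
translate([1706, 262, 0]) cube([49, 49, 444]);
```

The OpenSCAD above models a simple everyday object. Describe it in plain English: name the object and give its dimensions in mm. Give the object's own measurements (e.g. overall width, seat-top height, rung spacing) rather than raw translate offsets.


A bench: a 1755×311 mm seat slab, 31 mm thick, top at z = 475 mm, on four 49×49 mm square legs flush with the seat corners and standing on z = 0.


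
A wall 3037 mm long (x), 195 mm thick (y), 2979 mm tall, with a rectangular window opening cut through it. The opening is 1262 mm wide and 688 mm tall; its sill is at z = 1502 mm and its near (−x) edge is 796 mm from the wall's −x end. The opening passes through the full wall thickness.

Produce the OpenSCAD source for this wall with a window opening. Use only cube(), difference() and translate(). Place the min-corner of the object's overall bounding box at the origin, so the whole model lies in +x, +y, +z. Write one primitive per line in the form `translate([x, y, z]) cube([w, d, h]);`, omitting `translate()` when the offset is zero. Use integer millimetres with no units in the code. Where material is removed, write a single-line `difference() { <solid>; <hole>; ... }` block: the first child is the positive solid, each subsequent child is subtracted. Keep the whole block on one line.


difference() { cube([3037, 195, 2979]); translate([796, 0, 1502]) cube([1262, 195, 688]); }


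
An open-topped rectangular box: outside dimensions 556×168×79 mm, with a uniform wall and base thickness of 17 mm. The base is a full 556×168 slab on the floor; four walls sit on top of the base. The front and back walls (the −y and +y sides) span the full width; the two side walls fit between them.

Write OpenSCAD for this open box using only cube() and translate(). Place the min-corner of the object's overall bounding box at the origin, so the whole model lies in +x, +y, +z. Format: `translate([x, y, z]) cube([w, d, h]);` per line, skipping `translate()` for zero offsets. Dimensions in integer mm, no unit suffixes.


cube([556, 168, 17]);
translate([0, 0, 17]) cube([556, 17, 62]);
translate([0, 151, 17]) cube([556, 17, 62]);
translate([0, 17, 17]) cube([17, 134, 62]);
translate([539, 17, 17]) cube([17, 134, 62]);


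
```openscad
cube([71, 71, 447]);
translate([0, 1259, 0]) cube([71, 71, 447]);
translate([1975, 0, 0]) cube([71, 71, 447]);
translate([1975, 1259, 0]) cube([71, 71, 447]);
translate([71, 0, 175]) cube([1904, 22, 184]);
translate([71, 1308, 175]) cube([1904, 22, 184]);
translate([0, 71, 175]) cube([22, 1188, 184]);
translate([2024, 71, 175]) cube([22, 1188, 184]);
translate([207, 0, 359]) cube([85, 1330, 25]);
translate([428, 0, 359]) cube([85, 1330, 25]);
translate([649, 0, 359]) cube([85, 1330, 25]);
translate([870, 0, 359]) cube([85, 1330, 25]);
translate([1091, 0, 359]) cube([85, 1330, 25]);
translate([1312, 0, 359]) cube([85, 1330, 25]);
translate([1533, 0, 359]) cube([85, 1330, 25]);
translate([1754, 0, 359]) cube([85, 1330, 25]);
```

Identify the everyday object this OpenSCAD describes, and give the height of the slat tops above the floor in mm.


A bed frame. The slat-top height is 384 mm.

Four posts, four rails, and a row of slats — a bed frame. Slats sit on the rails at z = 175 + 184 = 359; with slat thickness 25, the top is 384 mm.


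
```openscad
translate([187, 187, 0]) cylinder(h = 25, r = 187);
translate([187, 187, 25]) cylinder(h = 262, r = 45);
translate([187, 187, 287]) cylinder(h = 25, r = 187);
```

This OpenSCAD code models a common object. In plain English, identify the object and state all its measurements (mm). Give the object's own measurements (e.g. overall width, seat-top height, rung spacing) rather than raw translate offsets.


A spool: two coaxial disc flanges of radius 187 mm and thickness 25 mm, joined by a core cylinder of radius 45 mm and height 262 mm. The lower flange rests on z = 0 and the three cylinders share a vertical axis.


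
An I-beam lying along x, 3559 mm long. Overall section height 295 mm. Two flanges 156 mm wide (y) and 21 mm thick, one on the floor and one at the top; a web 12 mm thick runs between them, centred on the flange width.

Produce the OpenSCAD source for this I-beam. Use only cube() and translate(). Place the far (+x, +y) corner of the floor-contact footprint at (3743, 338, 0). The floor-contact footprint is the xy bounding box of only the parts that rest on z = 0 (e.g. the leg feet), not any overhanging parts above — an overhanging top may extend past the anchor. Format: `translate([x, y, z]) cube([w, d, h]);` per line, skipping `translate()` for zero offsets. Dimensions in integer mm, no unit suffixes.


translate([184, 182, 0]) cube([3559, 156, 21]);
translate([184, 254, 21]) cube([3559, 12, 253]);
translate([184, 182, 274]) cube([3559, 156, 21]);


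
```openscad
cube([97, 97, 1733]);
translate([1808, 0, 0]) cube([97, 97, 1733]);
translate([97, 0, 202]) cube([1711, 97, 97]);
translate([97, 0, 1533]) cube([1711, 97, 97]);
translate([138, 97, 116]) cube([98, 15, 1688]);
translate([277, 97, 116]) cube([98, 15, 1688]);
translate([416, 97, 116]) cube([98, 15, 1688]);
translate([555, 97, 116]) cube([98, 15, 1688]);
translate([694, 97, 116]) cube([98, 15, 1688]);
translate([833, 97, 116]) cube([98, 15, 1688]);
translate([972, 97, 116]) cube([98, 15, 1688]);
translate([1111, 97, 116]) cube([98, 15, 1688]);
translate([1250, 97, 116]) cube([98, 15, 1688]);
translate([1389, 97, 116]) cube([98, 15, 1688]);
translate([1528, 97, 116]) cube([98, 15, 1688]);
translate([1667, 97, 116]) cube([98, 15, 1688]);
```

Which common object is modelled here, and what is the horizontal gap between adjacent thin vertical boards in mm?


A fence section. The picket gap is 41 mm.

Two posts, two rails, 12 pickets — a fence section. Span 1711 mm holds 12 pickets of 98 mm with 13 equal gaps: ⌊(1711 − 12·98) / 13⌋ = 41 mm.


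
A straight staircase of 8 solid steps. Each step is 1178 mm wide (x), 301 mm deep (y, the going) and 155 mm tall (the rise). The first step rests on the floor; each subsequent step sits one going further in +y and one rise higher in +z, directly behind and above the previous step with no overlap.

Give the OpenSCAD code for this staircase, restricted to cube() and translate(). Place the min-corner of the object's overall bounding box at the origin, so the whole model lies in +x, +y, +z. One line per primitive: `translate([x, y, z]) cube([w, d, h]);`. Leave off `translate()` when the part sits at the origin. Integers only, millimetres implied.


cube([1178, 301, 155]);
translate([0, 301, 155]) cube([1178, 301, 155]);
translate([0, 602, 310]) cube([1178, 301, 155]);
translate([0, 903, 465]) cube([1178, 301, 155]);
translate([0, 1204, 620]) cube([1178, 301, 155]);
translate([0, 1505, 775]) cube([1178, 301, 155]);
translate([0, 1806, 930]) cube([1178, 301, 155]);
translate([0, 2107, 1085]) cube([1178, 301, 155]);


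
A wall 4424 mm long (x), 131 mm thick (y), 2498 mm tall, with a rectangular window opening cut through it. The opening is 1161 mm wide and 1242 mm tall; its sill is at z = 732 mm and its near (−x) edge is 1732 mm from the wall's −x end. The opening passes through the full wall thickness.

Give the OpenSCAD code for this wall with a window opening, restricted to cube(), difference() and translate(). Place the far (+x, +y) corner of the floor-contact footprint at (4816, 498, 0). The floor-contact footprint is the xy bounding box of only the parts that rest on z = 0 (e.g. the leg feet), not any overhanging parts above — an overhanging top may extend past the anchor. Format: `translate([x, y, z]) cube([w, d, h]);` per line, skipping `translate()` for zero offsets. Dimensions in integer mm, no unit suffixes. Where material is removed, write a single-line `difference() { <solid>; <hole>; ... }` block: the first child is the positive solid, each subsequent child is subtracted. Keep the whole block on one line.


difference() { translate([392, 367, 0]) cube([4424, 131, 2498]); translate([2124, 367, 732]) cube([1161, 131, 1242]); }


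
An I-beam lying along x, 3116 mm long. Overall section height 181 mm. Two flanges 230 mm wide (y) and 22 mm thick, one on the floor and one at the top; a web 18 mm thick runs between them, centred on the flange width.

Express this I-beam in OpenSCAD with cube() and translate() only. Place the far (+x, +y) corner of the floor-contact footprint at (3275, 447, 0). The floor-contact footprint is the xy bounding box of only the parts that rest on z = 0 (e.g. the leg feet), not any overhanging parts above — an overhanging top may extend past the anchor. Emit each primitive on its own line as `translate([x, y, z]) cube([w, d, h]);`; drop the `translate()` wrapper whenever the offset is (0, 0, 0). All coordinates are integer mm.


translate([159, 217, 0]) cube([3116, 230, 22]);
translate([159, 323, 22]) cube([3116, 18, 137]);
translate([159, 217, 159]) cube([3116, 230, 22]);


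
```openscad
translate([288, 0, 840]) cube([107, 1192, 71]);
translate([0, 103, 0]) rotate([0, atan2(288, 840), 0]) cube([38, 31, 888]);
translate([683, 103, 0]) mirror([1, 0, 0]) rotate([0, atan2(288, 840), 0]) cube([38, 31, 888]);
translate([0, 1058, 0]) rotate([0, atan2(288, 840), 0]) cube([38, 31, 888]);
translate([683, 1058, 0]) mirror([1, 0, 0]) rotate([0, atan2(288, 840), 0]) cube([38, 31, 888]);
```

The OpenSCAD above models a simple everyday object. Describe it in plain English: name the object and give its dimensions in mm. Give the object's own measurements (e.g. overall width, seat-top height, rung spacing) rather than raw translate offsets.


A sawhorse. A 107×1192×71 mm beam (x, y, z) sits on two A-frame leg pairs. Each pair is two raked legs of 38×31 mm section (31 mm along y) splaying symmetrically in x. Each leg rises 840 mm vertically over 288 mm of horizontal reach and is 888 mm long along its own axis. Every leg's outer bottom edge rests on the floor and its outer top edge meets a bottom edge of the beam — the left legs (tilting toward +x) meet the beam's −x bottom edge, the right legs (their mirror images, tilting toward −x) meet its +x bottom edge — so the leg tops tuck under the beam, the beam's underside is 840 mm above the floor, and the feet are 683 mm apart outside-to-outside with the beam centred between them. The two leg pairs are set in 103 mm from either end of the beam.


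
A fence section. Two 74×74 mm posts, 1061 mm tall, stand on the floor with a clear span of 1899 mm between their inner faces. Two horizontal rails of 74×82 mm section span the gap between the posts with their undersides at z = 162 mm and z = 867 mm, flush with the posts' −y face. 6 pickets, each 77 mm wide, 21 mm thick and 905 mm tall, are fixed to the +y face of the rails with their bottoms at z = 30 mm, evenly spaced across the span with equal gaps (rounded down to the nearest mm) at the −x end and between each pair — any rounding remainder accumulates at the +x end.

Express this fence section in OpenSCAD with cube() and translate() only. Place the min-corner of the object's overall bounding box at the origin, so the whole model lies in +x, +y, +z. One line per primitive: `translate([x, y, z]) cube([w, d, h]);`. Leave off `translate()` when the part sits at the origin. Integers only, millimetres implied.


cube([74, 74, 1061]);
translate([1973, 0, 0]) cube([74, 74, 1061]);
translate([74, 0, 162]) cube([1899, 74, 82]);
translate([74, 0, 867]) cube([1899, 74, 82]);
translate([279, 74, 30]) cube([77, 21, 905]);
translate([561, 74, 30]) cube([77, 21, 905]);
translate([843, 74, 30]) cube([77, 21, 905]);
translate([1125, 74, 30]) cube([77, 21, 905]);
translate([1407, 74, 30]) cube([77, 21, 905]);
translate([1689, 74, 30]) cube([77, 21, 905]);


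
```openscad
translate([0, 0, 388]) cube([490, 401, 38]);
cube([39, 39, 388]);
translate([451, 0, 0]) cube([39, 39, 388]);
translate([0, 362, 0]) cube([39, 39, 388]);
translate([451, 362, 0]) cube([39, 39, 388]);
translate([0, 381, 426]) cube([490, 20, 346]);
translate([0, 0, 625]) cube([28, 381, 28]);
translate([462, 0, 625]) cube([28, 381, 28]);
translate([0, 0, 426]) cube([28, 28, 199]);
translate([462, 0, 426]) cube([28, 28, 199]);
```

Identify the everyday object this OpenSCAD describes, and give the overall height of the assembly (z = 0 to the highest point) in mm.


A chair. The overall height is 772 mm.

A slab on four corner posts with a tall panel at the back — a chair. The seat slab sits at z = 388 with thickness 38, and the 346 mm backrest starts at the seat top, so the overall height is 388 + 38 + 346 = 772 mm.


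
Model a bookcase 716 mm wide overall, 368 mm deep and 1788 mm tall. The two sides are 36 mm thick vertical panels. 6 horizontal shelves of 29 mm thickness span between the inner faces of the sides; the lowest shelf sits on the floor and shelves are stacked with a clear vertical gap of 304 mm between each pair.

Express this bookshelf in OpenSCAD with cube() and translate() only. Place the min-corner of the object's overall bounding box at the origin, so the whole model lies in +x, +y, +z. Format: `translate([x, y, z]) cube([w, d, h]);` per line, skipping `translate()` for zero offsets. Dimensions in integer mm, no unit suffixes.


cube([36, 368, 1788]);
translate([680, 0, 0]) cube([36, 368, 1788]);
translate([36, 0, 0]) cube([644, 368, 29]);
translate([36, 0, 333]) cube([644, 368, 29]);
translate([36, 0, 666]) cube([644, 368, 29]);
translate([36, 0, 999]) cube([644, 368, 29]);
translate([36, 0, 1332]) cube([644, 368, 29]);
translate([36, 0, 1665]) cube([644, 368, 29]);


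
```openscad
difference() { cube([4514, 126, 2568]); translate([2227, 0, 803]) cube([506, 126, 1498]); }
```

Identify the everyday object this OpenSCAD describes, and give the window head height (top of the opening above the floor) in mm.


A wall with a window opening. The window head height is 2301 mm.

A wall with a rectangular opening subtracted — a window. Sill at z = 803, opening 1498 mm tall, so the head is at 803 + 1498 = 2301 mm.


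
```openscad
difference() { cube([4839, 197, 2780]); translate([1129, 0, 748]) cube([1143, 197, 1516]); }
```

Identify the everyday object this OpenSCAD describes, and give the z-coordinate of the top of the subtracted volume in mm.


A wall with a window opening. The window head height is 2264 mm.

A wall with a rectangular opening subtracted — a window. Sill at z = 748, opening 1516 mm tall, so the head is at 748 + 1516 = 2264 mm.


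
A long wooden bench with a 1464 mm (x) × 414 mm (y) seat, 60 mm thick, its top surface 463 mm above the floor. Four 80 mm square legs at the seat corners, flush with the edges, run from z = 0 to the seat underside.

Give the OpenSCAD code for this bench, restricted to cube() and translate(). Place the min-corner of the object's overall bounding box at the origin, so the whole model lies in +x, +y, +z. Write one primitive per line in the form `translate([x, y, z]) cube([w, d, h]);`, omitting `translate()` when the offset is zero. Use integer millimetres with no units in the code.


translate([0, 0, 403]) cube([1464, 414, 60]);
cube([80, 80, 403]);
translate([0, 334, 0]) cube([80, 80, 403]);
translate([1384, 0, 0]) cube([80, 80, 403]);
translate([1384, 334, 0]) cube([80, 80, 403]);


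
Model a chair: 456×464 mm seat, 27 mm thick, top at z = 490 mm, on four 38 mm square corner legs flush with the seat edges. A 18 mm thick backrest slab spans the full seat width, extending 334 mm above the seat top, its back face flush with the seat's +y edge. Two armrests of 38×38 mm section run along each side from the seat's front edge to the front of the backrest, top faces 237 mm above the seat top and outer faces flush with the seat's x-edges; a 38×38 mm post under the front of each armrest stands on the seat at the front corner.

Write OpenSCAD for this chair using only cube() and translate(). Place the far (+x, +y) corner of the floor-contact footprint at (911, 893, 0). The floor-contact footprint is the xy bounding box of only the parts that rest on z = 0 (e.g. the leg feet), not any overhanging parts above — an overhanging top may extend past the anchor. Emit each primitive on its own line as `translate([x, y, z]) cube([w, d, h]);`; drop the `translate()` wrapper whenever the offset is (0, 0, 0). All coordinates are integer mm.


translate([455, 429, 463]) cube([456, 464, 27]);
translate([455, 429, 0]) cube([38, 38, 463]);
translate([873, 429, 0]) cube([38, 38, 463]);
translate([455, 855, 0]) cube([38, 38, 463]);
translate([873, 855, 0]) cube([38, 38, 463]);
translate([455, 875, 490]) cube([456, 18, 334]);
translate([455, 429, 689]) cube([38, 446, 38]);
translate([873, 429, 689]) cube([38, 446, 38]);
translate([455, 429, 490]) cube([38, 38, 199]);
translate([873, 429, 490]) cube([38, 38, 199]);


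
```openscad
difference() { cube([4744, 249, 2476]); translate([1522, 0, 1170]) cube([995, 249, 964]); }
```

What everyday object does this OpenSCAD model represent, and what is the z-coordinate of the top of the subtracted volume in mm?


A wall with a window opening. The window head height is 2134 mm.

A wall with a rectangular opening subtracted — a window. Sill at z = 1170, opening 964 mm tall, so the head is at 1170 + 964 = 2134 mm.


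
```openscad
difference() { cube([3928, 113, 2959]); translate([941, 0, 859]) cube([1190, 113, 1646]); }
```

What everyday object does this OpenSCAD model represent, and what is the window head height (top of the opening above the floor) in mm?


A wall with a window opening. The window head height is 2505 mm.

A wall with a rectangular opening subtracted — a window. Sill at z = 859, opening 1646 mm tall, so the head is at 859 + 1646 = 2505 mm.


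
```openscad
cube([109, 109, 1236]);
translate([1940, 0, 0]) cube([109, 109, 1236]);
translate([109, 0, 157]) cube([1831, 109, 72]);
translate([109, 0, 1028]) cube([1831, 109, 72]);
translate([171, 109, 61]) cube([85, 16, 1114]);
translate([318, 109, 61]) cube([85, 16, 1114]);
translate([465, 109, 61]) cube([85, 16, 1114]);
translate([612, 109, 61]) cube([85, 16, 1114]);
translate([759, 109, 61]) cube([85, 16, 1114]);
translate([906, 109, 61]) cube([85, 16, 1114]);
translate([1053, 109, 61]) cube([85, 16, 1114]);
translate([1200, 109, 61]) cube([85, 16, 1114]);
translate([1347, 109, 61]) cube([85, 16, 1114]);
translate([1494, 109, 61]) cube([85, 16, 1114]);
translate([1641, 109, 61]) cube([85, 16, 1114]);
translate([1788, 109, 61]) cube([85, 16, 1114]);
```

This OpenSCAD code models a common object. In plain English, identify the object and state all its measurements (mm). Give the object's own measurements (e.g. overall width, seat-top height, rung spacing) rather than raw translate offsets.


A fence section. Two 109×109 mm posts, 1236 mm tall, stand on the floor with a clear span of 1831 mm between their inner faces. Two horizontal rails of 109×72 mm section span the gap between the posts with their undersides at z = 157 mm and z = 1028 mm, flush with the posts' −y face. 12 pickets, each 85 mm wide, 16 mm thick and 1114 mm tall, are fixed to the +y face of the rails with their bottoms at z = 61 mm, spaced across the span with a 62 mm gap after the −x post and between neighbouring pickets, with 67 mm left before the +x post.


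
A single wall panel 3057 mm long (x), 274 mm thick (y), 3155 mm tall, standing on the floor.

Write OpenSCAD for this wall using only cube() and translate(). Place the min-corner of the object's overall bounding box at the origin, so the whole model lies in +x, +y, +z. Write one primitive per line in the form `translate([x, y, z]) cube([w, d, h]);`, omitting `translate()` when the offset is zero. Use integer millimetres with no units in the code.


cube([3057, 274, 3155]);


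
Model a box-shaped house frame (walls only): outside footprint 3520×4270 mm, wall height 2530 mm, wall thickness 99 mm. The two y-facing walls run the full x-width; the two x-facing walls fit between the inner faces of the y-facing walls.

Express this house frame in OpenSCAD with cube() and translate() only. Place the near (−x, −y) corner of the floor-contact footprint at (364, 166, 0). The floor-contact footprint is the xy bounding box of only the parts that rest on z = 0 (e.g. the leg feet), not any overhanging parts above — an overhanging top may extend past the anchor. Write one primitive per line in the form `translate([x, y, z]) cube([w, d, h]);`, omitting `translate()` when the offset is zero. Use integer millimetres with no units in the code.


translate([364, 166, 0]) cube([3520, 99, 2530]);
translate([364, 4337, 0]) cube([3520, 99, 2530]);
translate([364, 265, 0]) cube([99, 4072, 2530]);
translate([3785, 265, 0]) cube([99, 4072, 2530]);


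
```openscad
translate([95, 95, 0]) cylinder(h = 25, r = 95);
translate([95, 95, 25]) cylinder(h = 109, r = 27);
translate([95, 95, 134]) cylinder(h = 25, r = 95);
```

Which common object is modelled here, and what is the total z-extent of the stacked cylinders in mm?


A spool. The overall height is 159 mm.

Three coaxial cylinders, large–small–large — a spool. Two 25 mm flanges and a 109 mm core give 25 + 109 + 25 = 159 mm.


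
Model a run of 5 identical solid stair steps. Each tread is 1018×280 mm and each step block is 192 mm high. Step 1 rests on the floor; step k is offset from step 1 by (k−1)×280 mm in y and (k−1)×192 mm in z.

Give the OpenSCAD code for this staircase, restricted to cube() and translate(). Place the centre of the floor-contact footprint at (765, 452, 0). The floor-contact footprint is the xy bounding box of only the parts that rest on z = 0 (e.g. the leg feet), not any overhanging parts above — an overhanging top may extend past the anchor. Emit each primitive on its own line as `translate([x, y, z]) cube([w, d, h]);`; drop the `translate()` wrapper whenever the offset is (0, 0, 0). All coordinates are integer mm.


translate([256, 312, 0]) cube([1018, 280, 192]);
translate([256, 592, 192]) cube([1018, 280, 192]);
translate([256, 872, 384]) cube([1018, 280, 192]);
translate([256, 1152, 576]) cube([1018, 280, 192]);
translate([256, 1432, 768]) cube([1018, 280, 192]);


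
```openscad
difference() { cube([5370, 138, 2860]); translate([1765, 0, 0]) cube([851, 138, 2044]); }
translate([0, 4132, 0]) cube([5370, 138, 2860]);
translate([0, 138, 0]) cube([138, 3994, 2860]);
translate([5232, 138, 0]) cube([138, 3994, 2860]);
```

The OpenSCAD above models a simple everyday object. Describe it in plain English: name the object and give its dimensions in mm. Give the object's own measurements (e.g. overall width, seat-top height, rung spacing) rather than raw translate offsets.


A single room: four walls, each 2860 mm tall and 138 mm thick, enclosing an outside footprint 5370×4270 mm (x × y), no floor or roof. The front and back walls (−y and +y sides) run the full x-width; the side walls fit between their inner faces. A door opening 851 mm wide and 2044 mm tall is cut through the front wall from the floor up, its −x edge 1765 mm from the wall's −x end.


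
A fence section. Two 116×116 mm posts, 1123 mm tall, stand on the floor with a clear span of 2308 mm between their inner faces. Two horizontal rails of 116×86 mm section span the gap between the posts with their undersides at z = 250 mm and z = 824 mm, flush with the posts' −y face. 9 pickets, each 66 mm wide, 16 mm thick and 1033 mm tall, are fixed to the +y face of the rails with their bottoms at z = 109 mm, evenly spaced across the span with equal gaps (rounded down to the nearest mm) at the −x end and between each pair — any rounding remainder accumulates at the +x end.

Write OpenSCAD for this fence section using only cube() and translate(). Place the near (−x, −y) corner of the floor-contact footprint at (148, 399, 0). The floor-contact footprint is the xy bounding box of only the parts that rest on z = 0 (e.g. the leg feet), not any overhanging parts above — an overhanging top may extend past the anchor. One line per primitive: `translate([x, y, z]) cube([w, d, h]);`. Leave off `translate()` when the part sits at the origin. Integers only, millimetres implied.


translate([148, 399, 0]) cube([116, 116, 1123]);
translate([2572, 399, 0]) cube([116, 116, 1123]);
translate([264, 399, 250]) cube([2308, 116, 86]);
translate([264, 399, 824]) cube([2308, 116, 86]);
translate([435, 515, 109]) cube([66, 16, 1033]);
translate([672, 515, 109]) cube([66, 16, 1033]);
translate([909, 515, 109]) cube([66, 16, 1033]);
translate([1146, 515, 109]) cube([66, 16, 1033]);
translate([1383, 515, 109]) cube([66, 16, 1033]);
translate([1620, 515, 109]) cube([66, 16, 1033]);
translate([1857, 515, 109]) cube([66, 16, 1033]);
translate([2094, 515, 109]) cube([66, 16, 1033]);
translate([2331, 515, 109]) cube([66, 16, 1033]);


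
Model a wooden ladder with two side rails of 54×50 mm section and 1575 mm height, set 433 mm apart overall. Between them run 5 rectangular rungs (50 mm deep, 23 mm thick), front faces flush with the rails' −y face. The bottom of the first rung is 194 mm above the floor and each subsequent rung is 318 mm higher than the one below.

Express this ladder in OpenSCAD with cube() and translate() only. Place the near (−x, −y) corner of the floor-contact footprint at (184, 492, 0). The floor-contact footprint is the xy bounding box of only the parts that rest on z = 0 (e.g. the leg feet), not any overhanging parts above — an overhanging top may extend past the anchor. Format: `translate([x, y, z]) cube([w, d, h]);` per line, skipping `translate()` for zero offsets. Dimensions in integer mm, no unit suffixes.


translate([184, 492, 0]) cube([54, 50, 1575]);
translate([563, 492, 0]) cube([54, 50, 1575]);
translate([238, 492, 194]) cube([325, 50, 23]);
translate([238, 492, 512]) cube([325, 50, 23]);
translate([238, 492, 830]) cube([325, 50, 23]);
translate([238, 492, 1148]) cube([325, 50, 23]);
translate([238, 492, 1466]) cube([325, 50, 23]);


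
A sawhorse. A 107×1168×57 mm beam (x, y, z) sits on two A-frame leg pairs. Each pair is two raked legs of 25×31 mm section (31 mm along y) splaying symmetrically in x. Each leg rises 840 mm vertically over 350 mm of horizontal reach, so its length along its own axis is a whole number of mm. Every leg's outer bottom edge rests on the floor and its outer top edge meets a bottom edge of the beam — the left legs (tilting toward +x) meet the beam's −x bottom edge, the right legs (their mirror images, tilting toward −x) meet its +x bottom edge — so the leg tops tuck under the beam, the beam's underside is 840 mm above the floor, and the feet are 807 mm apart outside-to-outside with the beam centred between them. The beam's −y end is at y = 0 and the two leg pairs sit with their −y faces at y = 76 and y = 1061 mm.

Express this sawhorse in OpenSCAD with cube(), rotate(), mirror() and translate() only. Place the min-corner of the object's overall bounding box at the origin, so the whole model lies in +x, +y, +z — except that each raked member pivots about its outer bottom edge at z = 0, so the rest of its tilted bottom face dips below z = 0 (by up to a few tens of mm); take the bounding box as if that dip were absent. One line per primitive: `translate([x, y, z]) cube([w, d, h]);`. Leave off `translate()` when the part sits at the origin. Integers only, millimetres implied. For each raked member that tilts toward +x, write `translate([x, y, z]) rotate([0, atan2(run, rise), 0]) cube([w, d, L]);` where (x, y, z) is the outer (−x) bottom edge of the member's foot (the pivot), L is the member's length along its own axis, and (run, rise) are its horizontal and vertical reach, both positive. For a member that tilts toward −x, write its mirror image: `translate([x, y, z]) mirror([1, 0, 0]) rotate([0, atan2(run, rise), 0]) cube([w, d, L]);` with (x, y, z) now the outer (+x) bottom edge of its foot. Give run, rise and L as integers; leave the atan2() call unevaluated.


translate([350, 0, 840]) cube([107, 1168, 57]);
translate([0, 76, 0]) rotate([0, atan2(350, 840), 0]) cube([25, 31, 910]);
translate([807, 76, 0]) mirror([1, 0, 0]) rotate([0, atan2(350, 840), 0]) cube([25, 31, 910]);
translate([0, 1061, 0]) rotate([0, atan2(350, 840), 0]) cube([25, 31, 910]);
translate([807, 1061, 0]) mirror([1, 0, 0]) rotate([0, atan2(350, 840), 0]) cube([25, 31, 910]);


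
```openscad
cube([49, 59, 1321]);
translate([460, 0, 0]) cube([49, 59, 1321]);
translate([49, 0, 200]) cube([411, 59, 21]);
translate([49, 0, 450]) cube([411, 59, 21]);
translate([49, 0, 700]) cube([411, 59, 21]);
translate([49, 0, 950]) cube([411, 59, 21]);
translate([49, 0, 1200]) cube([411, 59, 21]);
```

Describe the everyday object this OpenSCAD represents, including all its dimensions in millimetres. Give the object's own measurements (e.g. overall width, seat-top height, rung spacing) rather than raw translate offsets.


A straight ladder. Two 49×59 mm vertical rails, 1321 mm tall, stand 509 mm apart (outside-to-outside) with their front faces coplanar on the −y side. 5 rungs, each 59 mm deep and 21 mm tall, span between the inner faces of the rails, front faces flush with the rails. The lowest rung's underside is at z = 200 mm and rungs are spaced 250 mm apart (underside to underside).


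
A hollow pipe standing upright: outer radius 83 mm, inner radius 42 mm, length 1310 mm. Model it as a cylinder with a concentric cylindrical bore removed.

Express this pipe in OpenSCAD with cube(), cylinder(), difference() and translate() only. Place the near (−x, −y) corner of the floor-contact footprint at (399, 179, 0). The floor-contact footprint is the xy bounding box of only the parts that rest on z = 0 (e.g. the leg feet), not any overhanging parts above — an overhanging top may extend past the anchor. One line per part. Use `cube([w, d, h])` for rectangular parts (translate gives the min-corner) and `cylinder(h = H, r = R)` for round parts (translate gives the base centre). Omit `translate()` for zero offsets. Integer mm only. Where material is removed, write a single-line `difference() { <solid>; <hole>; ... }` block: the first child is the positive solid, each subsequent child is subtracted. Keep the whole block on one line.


difference() { translate([482, 262, 0]) cylinder(h = 1310, r = 83); translate([482, 262, 0]) cylinder(h = 1310, r = 42); }


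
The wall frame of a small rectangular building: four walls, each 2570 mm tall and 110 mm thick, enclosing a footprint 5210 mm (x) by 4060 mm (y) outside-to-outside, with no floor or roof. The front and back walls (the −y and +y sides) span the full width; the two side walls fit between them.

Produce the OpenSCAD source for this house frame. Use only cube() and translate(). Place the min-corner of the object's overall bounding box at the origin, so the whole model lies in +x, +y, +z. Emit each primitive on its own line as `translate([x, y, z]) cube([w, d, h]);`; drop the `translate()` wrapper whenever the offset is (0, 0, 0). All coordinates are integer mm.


cube([5210, 110, 2570]);
translate([0, 3950, 0]) cube([5210, 110, 2570]);
translate([0, 110, 0]) cube([110, 3840, 2570]);
translate([5100, 110, 0]) cube([110, 3840, 2570]);


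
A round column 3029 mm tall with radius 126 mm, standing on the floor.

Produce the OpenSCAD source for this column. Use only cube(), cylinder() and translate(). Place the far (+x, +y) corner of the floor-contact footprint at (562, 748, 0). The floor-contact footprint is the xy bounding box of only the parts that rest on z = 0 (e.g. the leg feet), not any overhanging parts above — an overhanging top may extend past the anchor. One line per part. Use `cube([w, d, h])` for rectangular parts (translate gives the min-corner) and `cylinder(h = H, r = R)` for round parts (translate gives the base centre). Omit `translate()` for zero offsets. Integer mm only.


translate([436, 622, 0]) cylinder(h = 3029, r = 126);


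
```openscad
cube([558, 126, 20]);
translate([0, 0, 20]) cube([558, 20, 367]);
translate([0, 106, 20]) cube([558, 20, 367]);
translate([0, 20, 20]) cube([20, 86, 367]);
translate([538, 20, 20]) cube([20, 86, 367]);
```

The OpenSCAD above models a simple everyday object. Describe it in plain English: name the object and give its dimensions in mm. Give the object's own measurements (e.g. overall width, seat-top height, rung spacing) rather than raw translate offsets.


An open-topped rectangular box: outside dimensions 558×126×387 mm, with a uniform wall and base thickness of 20 mm. The base is a full 558×126 slab on the floor; four walls sit on top of the base. The front and back walls (the −y and +y sides) span the full width; the two side walls fit between them.
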